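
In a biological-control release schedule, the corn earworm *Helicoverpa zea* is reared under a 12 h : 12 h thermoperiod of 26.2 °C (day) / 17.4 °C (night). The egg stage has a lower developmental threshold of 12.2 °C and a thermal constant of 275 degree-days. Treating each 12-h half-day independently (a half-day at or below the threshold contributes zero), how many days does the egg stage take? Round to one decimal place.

28.6 days

Day half: max(0, 26.2 − 12.2) × 0.5 = 14.0 × 0.5 = 7.00 DD.
Night half: max(0, 17.4 − 12.2) × 0.5 = 5.2 × 0.5 = 2.60 DD.
Per 24 h: 9.60 DD/day.
Duration = 275 / 9.60 = 28.646 ≈ 28.6 days.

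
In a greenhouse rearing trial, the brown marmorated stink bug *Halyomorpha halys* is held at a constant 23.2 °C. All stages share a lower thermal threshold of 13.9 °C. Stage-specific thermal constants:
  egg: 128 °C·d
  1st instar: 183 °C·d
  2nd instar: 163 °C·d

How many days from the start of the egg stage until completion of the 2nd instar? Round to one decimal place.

Daily accumulation at 23.2 °C = 23.2 − 13.9 = 9.3 DD/day.
Total K = 128 + 183 + 163 = 474 DD.
Total duration = 474 / 9.3 = 50.968 ≈ 51.0 days.

51.0 days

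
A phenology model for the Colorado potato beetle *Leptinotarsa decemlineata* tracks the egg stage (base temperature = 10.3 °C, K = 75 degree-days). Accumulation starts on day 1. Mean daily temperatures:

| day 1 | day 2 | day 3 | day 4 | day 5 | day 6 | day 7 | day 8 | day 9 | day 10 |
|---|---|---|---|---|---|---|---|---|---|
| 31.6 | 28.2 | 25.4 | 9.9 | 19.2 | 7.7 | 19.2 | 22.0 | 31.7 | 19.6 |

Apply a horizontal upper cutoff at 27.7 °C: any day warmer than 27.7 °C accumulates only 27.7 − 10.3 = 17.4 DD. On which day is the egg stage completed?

Daily DD above 10.3 °C (capped at 17.4): 17.4, 17.4, 15.1, 0.0, 8.9, 0.0, 8.9, 11.7, 17.4, 9.3.
Cumulative: 17.4, 34.8, 49.9, 49.9, 58.8, 58.8, 67.7, 79.4, 96.8, 106.1.
The total first reaches 75 DD on day 8.

day 8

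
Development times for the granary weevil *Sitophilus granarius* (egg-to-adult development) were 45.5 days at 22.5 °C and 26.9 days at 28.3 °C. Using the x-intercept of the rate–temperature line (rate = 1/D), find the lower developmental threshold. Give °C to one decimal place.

14.1 °C

Under the model K = D·(T − T_b), so D₁·(T₁ − T_b) = D₂·(T₂ − T_b).
45.5·(22.5 − T_b) = 26.9·(28.3 − T_b)
T_b = (45.5·22.5 − 26.9·28.3) / (45.5 − 26.9) = 262.48 / 18.6 = 14.112 °C ≈ 14.1 °C.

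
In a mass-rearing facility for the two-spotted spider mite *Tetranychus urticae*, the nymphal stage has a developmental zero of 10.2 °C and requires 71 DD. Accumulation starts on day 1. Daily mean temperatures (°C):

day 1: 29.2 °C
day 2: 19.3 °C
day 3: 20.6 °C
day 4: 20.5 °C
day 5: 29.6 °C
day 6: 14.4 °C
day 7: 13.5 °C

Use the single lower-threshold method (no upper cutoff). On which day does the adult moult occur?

Daily DD above 10.2 °C: 19.0, 9.1, 10.4, 10.3, 19.4, 4.2, 3.3.
Cumulative: 19.0, 28.1, 38.5, 48.8, 68.2, 72.4, 75.7.
The total first reaches 71 DD on day 6.

day 6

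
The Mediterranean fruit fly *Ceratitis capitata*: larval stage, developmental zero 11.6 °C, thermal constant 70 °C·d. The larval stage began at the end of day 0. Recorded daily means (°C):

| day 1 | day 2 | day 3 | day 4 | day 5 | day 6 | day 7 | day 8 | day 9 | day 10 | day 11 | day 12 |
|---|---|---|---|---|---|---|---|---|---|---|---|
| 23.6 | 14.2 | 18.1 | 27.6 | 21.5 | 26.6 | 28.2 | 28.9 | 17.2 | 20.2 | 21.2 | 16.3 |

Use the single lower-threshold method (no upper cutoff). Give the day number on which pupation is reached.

day 7

Daily DD above 11.6 °C: 12.0, 2.6, 6.5, 16.0, 9.9, 15.0, 16.6, 17.3, 5.6, 8.6, 9.6, 4.7.
Cumulative: 12.0, 14.6, 21.1, 37.1, 47.0, 62.0, 78.6, 95.9, 101.5, 110.1, 119.7, 124.4.
The total first reaches 70 DD on day 7.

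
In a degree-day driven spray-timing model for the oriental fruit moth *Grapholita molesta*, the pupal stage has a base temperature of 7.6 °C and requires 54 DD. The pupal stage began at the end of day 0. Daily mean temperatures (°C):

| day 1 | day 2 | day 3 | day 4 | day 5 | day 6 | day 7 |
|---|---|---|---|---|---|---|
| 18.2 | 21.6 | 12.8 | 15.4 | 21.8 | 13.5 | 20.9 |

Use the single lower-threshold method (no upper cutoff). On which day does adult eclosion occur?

day 6

Daily DD above 7.6 °C: 10.6, 14.0, 5.2, 7.8, 14.2, 5.9, 13.3.
Cumulative: 10.6, 24.6, 29.8, 37.6, 51.8, 57.7, 71.0.
The total first reaches 54 DD on day 6.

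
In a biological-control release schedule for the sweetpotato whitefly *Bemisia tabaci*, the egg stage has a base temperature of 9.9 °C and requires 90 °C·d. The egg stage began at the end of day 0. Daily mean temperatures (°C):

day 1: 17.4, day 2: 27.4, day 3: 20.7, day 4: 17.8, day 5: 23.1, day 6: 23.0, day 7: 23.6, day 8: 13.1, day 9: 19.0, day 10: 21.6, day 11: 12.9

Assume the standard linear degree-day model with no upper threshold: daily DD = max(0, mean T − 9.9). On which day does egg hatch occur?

day 9

Daily DD above 9.9 °C: 7.5, 17.5, 10.8, 7.9, 13.2, 13.1, 13.7, 3.2, 9.1, 11.7, 3.0.
Cumulative: 7.5, 25.0, 35.8, 43.7, 56.9, 70.0, 83.7, 86.9, 96.0, 107.7, 110.7.
The total first reaches 90 DD on day 9.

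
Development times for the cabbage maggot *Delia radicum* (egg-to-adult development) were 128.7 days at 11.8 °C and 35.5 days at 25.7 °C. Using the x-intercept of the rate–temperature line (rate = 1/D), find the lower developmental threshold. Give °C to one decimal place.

6.5 °C

Equal thermal constants: D₁(T₁ − T_b) = D₂(T₂ − T_b).
128.7·(11.8 − T_b) = 35.5·(25.7 − T_b)
T_b = (128.7·11.8 − 35.5·25.7) / (128.7 − 35.5) = 606.31 / 93.2 = 6.505 °C ≈ 6.5 °C.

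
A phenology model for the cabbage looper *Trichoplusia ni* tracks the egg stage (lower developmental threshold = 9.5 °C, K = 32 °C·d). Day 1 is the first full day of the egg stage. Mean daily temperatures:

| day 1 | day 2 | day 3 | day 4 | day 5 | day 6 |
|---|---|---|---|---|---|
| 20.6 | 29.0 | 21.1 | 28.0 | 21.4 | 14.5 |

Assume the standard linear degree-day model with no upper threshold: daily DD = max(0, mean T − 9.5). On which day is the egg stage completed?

Daily DD above 9.5 °C: 11.1, 19.5, 11.6, 18.5, 11.9, 5.0.
Cumulative: 11.1, 30.6, 42.2, 60.7, 72.6, 77.6.
The total first reaches 32 DD on day 3.

day 3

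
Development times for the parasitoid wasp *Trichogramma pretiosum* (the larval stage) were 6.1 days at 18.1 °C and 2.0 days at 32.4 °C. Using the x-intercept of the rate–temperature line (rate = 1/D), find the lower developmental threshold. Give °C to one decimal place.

11.1 °C

Linear rate model ⇒ the product D·(T − T_b) is constant across temperatures.
6.1·(18.1 − T_b) = 2.0·(32.4 − T_b)
T_b = (6.1·18.1 − 2.0·32.4) / (6.1 − 2.0) = 45.61 / 4.1 = 11.124 °C ≈ 11.1 °C.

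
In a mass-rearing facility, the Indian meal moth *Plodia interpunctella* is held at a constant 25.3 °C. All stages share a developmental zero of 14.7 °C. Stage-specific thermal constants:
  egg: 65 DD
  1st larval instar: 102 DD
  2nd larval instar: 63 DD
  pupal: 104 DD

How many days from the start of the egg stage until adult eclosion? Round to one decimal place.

Daily accumulation at 25.3 °C = 25.3 − 14.7 = 10.6 DD/day.
Total K = 65 + 102 + 63 + 104 = 334 DD.
Total duration = 334 / 10.6 = 31.509 ≈ 31.5 days.

31.5 days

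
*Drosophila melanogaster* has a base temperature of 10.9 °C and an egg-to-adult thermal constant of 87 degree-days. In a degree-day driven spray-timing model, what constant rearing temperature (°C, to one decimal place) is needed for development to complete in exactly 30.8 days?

Required daily accumulation = 87 / 30.8 = 2.825 DD/day.
T = T_base + 2.825 = 10.9 + 2.825 = 13.725 ≈ 13.7 °C.

13.7 °C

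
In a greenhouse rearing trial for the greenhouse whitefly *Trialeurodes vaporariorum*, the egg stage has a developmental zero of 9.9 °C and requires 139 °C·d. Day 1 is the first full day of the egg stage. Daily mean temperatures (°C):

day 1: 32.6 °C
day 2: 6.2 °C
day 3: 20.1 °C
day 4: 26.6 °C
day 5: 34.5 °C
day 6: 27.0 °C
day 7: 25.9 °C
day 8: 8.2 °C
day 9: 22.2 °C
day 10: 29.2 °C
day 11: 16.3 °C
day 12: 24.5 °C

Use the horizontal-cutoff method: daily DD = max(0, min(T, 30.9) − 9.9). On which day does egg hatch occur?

Daily DD above 9.9 °C (capped at 21.0): 21.0, 0.0, 10.2, 16.7, 21.0, 17.1, 16.0, 0.0, 12.3, 19.3, 6.4, 14.6.
Cumulative: 21.0, 21.0, 31.2, 47.9, 68.9, 86.0, 102.0, 102.0, 114.3, 133.6, 140.0, 154.6.
The total first reaches 139 DD on day 11.

day 11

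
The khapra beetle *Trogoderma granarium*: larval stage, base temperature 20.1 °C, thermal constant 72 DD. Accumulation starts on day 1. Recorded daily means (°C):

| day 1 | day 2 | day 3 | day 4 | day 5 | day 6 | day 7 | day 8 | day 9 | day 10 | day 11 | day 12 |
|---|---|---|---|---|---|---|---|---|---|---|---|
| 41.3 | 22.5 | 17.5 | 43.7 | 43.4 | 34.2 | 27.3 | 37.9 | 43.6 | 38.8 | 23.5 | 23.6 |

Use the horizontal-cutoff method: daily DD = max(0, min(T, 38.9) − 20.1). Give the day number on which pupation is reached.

day 6

Daily DD above 20.1 °C (capped at 18.8): 18.8, 2.4, 0.0, 18.8, 18.8, 14.1, 7.2, 17.8, 18.8, 18.7, 3.4, 3.5.
Cumulative: 18.8, 21.2, 21.2, 40.0, 58.8, 72.9, 80.1, 97.9, 116.7, 135.4, 138.8, 142.3.
The total first reaches 72 DD on day 6.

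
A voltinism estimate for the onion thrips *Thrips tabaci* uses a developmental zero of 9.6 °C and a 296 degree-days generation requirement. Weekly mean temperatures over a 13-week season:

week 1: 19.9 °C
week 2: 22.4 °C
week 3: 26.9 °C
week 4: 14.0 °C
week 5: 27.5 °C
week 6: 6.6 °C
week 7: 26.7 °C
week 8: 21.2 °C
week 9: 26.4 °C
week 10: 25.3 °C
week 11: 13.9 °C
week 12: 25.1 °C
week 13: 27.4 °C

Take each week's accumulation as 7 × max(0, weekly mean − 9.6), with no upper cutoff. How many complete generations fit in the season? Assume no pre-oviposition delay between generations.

3 generations

Weekly DD (7 × max(0, T̄ − 9.6)): 72.1, 89.6, 121.1, 30.8, 125.3, 0.0, 119.7, 81.2, 117.6, 109.9, 30.1, 108.5, 124.6.
Season total = 1130.5 DD.
Complete generations = ⌊1130.5 / 296⌋ = 3.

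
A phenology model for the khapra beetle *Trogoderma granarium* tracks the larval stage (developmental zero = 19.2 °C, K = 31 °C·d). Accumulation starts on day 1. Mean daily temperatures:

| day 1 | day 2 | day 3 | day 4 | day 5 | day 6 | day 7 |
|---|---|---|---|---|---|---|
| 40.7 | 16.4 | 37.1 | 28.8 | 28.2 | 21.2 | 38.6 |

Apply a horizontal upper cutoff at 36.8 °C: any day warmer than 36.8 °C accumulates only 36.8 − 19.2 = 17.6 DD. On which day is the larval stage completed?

day 3

Daily DD above 19.2 °C (capped at 17.6): 17.6, 0.0, 17.6, 9.6, 9.0, 2.0, 17.6.
Cumulative: 17.6, 17.6, 35.2, 44.8, 53.8, 55.8, 73.4.
The total first reaches 31 DD on day 3.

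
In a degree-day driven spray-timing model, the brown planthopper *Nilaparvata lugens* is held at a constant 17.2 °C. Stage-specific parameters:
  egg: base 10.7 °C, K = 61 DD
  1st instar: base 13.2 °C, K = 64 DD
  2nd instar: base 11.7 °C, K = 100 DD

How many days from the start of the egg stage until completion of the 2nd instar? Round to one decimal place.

43.6 days

egg: 61 / (17.2 − 10.7) = 61 / 6.5 = 9.385 d.
1st instar: 64 / (17.2 − 13.2) = 64 / 4.0 = 16.000 d.
2nd instar: 100 / (17.2 − 11.7) = 100 / 5.5 = 18.182 d.
Sum = 43.566 ≈ 43.6 days.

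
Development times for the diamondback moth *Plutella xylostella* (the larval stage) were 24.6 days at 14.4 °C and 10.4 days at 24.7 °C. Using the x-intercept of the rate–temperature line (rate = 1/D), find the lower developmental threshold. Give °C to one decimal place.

Equal thermal constants: D₁(T₁ − T_b) = D₂(T₂ − T_b).
24.6·(14.4 − T_b) = 10.4·(24.7 − T_b)
T_b = (24.6·14.4 − 10.4·24.7) / (24.6 − 10.4) = 97.36 / 14.2 = 6.856 °C ≈ 6.9 °C.

6.9 °C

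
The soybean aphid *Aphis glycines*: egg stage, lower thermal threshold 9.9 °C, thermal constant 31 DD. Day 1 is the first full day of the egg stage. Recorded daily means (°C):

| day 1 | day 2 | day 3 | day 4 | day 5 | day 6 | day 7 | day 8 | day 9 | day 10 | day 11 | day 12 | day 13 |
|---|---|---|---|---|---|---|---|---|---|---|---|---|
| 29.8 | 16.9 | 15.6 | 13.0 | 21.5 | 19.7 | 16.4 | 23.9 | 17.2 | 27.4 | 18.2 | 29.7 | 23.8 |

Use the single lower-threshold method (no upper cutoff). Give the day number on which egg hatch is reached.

day 3

Daily DD above 9.9 °C: 19.9, 7.0, 5.7, 3.1, 11.6, 9.8, 6.5, 14.0, 7.3, 17.5, 8.3, 19.8, 13.9.
Cumulative: 19.9, 26.9, 32.6, 35.7, 47.3, 57.1, 63.6, 77.6, 84.9, 102.4, 110.7, 130.5, 144.4.
The total first reaches 31 DD on day 3.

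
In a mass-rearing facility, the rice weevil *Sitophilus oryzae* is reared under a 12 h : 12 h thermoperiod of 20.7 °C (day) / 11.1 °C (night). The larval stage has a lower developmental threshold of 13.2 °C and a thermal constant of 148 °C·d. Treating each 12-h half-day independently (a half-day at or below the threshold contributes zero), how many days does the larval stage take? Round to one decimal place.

39.5 days

Day half: max(0, 20.7 − 13.2) × 0.5 = 7.5 × 0.5 = 3.75 DD.
Night half: max(0, 11.1 − 13.2) × 0.5 = 0.0 × 0.5 = 0.00 DD.
Per 24 h: 3.75 DD/day.
Duration = 148 / 3.75 = 39.467 ≈ 39.5 days.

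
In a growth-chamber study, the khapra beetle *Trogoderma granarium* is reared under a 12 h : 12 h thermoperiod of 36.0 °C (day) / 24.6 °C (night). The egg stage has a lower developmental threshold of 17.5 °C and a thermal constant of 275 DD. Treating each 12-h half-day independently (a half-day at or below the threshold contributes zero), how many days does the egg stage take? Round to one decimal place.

21.5 days

Day half: max(0, 36.0 − 17.5) × 0.5 = 18.5 × 0.5 = 9.25 DD.
Night half: max(0, 24.6 − 17.5) × 0.5 = 7.1 × 0.5 = 3.55 DD.
Per 24 h: 12.80 DD/day.
Duration = 275 / 12.80 = 21.484 ≈ 21.5 days.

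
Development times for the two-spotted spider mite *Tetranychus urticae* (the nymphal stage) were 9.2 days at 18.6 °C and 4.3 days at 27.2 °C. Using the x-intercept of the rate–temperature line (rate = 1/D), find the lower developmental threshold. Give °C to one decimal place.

Equal thermal constants: D₁(T₁ − T_b) = D₂(T₂ − T_b).
9.2·(18.6 − T_b) = 4.3·(27.2 − T_b)
T_b = (9.2·18.6 − 4.3·27.2) / (9.2 − 4.3) = 54.16 / 4.9 = 11.053 °C ≈ 11.1 °C.

11.1 °C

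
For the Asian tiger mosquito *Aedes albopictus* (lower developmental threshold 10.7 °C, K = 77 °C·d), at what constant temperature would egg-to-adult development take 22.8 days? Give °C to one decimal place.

Required daily accumulation = 77 / 22.8 = 3.377 DD/day.
T = T_base + 3.377 = 10.7 + 3.377 = 14.077 ≈ 14.1 °C.

14.1 °C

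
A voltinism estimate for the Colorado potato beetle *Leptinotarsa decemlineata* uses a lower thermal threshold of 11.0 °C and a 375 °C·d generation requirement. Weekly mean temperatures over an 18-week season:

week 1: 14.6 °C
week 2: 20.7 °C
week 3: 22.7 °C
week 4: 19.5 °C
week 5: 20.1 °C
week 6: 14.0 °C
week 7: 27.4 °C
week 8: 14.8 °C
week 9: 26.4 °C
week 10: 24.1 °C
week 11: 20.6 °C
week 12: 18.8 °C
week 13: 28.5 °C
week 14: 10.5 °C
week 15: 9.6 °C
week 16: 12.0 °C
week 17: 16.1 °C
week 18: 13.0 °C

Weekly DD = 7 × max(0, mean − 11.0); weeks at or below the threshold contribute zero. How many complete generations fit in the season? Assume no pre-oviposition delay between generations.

Weekly DD (7 × max(0, T̄ − 11.0)): 25.2, 67.9, 81.9, 59.5, 63.7, 21.0, 114.8, 26.6, 107.8, 91.7, 67.2, 54.6, 122.5, 0.0, 0.0, 7.0, 35.7, 14.0.
Season total = 961.1 DD.
Complete generations = ⌊961.1 / 375⌋ = 2.

2 generations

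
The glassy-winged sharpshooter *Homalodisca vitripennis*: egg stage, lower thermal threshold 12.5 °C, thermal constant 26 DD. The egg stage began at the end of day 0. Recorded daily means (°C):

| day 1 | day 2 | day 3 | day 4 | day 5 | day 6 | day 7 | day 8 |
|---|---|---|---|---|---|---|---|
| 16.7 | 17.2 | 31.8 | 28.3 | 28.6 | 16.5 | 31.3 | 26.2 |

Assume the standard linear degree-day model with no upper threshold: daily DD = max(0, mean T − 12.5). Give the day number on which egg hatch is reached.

Daily DD above 12.5 °C: 4.2, 4.7, 19.3, 15.8, 16.1, 4.0, 18.8, 13.7.
Cumulative: 4.2, 8.9, 28.2, 44.0, 60.1, 64.1, 82.9, 96.6.
The total first reaches 26 DD on day 3.

day 3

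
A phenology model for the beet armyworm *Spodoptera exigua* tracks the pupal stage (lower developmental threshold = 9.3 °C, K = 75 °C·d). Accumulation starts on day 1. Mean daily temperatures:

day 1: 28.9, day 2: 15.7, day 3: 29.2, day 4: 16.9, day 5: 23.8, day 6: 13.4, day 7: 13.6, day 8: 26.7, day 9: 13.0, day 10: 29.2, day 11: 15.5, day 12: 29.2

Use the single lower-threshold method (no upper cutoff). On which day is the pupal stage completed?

Daily DD above 9.3 °C: 19.6, 6.4, 19.9, 7.6, 14.5, 4.1, 4.3, 17.4, 3.7, 19.9, 6.2, 19.9.
Cumulative: 19.6, 26.0, 45.9, 53.5, 68.0, 72.1, 76.4, 93.8, 97.5, 117.4, 123.6, 143.5.
The total first reaches 75 DD on day 7.

day 7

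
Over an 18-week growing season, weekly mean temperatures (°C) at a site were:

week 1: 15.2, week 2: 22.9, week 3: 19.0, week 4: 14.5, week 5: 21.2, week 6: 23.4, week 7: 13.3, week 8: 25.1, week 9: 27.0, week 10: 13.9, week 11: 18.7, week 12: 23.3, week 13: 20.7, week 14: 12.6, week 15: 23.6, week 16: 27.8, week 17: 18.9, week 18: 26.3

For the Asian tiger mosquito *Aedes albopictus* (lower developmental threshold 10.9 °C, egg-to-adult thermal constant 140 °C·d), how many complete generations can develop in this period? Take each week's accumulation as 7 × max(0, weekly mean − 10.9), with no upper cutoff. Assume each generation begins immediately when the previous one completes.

8 generations

Weekly DD (7 × max(0, T̄ − 10.9)): 30.1, 84.0, 56.7, 25.2, 72.1, 87.5, 16.8, 99.4, 112.7, 21.0, 54.6, 86.8, 68.6, 11.9, 88.9, 118.3, 56.0, 107.8.
Season total = 1198.4 DD.
Complete generations = ⌊1198.4 / 140⌋ = 8.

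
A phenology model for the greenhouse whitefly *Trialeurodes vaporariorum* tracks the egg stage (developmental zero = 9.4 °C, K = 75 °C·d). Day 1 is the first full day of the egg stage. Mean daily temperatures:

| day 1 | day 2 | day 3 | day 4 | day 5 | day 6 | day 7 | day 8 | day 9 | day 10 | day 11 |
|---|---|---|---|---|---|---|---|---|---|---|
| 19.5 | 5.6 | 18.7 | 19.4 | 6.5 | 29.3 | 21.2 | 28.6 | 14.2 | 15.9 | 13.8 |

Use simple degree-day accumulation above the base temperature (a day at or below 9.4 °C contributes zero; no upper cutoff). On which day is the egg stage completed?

Daily DD above 9.4 °C: 10.1, 0.0, 9.3, 10.0, 0.0, 19.9, 11.8, 19.2, 4.8, 6.5, 4.4.
Cumulative: 10.1, 10.1, 19.4, 29.4, 29.4, 49.3, 61.1, 80.3, 85.1, 91.6, 96.0.
The total first reaches 75 DD on day 8.

day 8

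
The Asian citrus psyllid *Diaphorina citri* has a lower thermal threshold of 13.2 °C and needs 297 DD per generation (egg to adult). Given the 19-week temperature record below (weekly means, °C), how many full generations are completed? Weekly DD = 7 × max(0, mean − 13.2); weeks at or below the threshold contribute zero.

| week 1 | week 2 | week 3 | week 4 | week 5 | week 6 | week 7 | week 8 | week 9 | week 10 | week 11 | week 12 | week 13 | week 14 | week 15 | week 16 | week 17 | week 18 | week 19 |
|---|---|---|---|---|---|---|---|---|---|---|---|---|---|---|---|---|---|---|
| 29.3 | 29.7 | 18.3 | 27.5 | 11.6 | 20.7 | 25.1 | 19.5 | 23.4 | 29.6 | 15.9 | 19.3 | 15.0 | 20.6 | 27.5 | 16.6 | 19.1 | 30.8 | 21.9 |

Weekly DD (7 × max(0, T̄ − 13.2)): 112.7, 115.5, 35.7, 100.1, 0.0, 52.5, 83.3, 44.1, 71.4, 114.8, 18.9, 42.7, 12.6, 51.8, 100.1, 23.8, 41.3, 123.2, 60.9.
Season total = 1205.4 DD.
Complete generations = ⌊1205.4 / 297⌋ = 4.

4 generations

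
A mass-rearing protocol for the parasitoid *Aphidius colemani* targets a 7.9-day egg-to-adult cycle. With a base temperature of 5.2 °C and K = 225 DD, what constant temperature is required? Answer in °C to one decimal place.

33.7 °C

Required daily accumulation = 225 / 7.9 = 28.481 DD/day.
T = T_base + 28.481 = 5.2 + 28.481 = 33.681 ≈ 33.7 °C.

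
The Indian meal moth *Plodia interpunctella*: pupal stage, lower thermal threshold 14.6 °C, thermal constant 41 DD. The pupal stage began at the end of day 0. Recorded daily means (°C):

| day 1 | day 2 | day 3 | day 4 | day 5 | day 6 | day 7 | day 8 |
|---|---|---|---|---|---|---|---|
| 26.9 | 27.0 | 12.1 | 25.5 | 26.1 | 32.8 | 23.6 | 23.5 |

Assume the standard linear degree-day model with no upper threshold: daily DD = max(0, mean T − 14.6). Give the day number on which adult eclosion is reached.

day 5

Daily DD above 14.6 °C: 12.3, 12.4, 0.0, 10.9, 11.5, 18.2, 9.0, 8.9.
Cumulative: 12.3, 24.7, 24.7, 35.6, 47.1, 65.3, 74.3, 83.2.
The total first reaches 41 DD on day 5.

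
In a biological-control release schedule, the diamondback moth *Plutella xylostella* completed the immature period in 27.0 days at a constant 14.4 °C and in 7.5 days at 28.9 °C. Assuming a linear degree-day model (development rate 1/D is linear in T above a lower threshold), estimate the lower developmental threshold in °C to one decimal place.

Under the model K = D·(T − T_b), so D₁·(T₁ − T_b) = D₂·(T₂ − T_b).
27.0·(14.4 − T_b) = 7.5·(28.9 − T_b)
T_b = (27.0·14.4 − 7.5·28.9) / (27.0 − 7.5) = 172.05 / 19.5 = 8.823 °C ≈ 8.8 °C.

8.8 °C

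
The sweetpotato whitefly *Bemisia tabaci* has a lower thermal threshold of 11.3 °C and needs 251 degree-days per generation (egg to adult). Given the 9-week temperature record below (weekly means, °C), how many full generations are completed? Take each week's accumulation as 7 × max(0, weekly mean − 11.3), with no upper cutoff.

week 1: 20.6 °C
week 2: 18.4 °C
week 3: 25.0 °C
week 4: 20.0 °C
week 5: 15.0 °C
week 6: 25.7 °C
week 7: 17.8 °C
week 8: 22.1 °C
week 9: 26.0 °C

Weekly DD (7 × max(0, T̄ − 11.3)): 65.1, 49.7, 95.9, 60.9, 25.9, 100.8, 45.5, 75.6, 102.9.
Season total = 622.3 DD.
Complete generations = ⌊622.3 / 251⌋ = 2.

2 generations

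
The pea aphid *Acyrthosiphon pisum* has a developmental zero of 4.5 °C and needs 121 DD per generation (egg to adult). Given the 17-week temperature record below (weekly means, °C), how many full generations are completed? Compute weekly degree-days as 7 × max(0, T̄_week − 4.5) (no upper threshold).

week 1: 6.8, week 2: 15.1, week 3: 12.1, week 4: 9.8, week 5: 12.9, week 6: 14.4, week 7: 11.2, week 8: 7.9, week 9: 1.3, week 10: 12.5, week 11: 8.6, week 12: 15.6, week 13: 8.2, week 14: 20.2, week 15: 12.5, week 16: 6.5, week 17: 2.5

Weekly DD (7 × max(0, T̄ − 4.5)): 16.1, 74.2, 53.2, 37.1, 58.8, 69.3, 46.9, 23.8, 0.0, 56.0, 28.7, 77.7, 25.9, 109.9, 56.0, 14.0, 0.0.
Season total = 747.6 DD.
Complete generations = ⌊747.6 / 121⌋ = 6.

6 generations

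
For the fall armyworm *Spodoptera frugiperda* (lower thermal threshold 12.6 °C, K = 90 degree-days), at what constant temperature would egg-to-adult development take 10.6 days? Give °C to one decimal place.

Required daily accumulation = 90 / 10.6 = 8.491 DD/day.
T = T_base + 8.491 = 12.6 + 8.491 = 21.091 ≈ 21.1 °C.

21.1 °C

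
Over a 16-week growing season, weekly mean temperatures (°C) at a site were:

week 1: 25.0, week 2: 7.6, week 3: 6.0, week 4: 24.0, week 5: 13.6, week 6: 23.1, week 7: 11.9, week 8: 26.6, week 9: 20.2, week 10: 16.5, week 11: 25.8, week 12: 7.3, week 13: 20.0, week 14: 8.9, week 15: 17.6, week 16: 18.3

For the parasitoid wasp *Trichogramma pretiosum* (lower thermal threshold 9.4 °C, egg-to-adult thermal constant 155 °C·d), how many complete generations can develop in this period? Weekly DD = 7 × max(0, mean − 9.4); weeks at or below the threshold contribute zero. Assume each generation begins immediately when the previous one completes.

Weekly DD (7 × max(0, T̄ − 9.4)): 109.2, 0.0, 0.0, 102.2, 29.4, 95.9, 17.5, 120.4, 75.6, 49.7, 114.8, 0.0, 74.2, 0.0, 57.4, 62.3.
Season total = 908.6 DD.
Complete generations = ⌊908.6 / 155⌋ = 5.

5 generations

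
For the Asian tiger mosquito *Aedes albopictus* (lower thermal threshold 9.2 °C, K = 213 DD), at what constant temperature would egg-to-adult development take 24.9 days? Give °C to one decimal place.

17.8 °C

Required daily accumulation = 213 / 24.9 = 8.554 DD/day.
T = T_base + 8.554 = 9.2 + 8.554 = 17.754 ≈ 17.8 °C.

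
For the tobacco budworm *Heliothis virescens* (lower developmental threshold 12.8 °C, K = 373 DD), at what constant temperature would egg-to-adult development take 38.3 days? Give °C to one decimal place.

22.5 °C

Required daily accumulation = 373 / 38.3 = 9.739 DD/day.
T = T_base + 9.739 = 12.8 + 9.739 = 22.539 ≈ 22.5 °C.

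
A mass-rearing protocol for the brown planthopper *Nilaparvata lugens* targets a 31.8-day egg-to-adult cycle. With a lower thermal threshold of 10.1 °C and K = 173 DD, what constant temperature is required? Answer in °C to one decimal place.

15.5 °C

Required daily accumulation = 173 / 31.8 = 5.440 DD/day.
T = T_base + 5.440 = 10.1 + 5.440 = 15.540 ≈ 15.5 °C.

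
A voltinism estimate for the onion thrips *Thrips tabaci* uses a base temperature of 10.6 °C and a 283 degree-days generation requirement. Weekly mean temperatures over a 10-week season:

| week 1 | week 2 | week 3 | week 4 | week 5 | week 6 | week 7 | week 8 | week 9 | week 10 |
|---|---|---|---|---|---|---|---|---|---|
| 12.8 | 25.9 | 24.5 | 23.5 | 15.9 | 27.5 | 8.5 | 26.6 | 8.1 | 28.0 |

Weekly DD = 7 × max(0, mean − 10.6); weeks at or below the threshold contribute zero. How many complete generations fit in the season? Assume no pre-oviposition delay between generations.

Weekly DD (7 × max(0, T̄ − 10.6)): 15.4, 107.1, 97.3, 90.3, 37.1, 118.3, 0.0, 112.0, 0.0, 121.8.
Season total = 699.3 DD.
Complete generations = ⌊699.3 / 283⌋ = 2.

2 generations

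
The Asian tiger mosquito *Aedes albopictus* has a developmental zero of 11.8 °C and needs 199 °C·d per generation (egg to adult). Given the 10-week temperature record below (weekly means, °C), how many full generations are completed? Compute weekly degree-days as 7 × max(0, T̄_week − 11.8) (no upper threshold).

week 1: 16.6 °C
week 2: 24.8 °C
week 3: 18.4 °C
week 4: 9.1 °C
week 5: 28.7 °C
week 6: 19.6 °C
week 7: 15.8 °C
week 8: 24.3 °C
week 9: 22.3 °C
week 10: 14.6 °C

Weekly DD (7 × max(0, T̄ − 11.8)): 33.6, 91.0, 46.2, 0.0, 118.3, 54.6, 28.0, 87.5, 73.5, 19.6.
Season total = 552.3 DD.
Complete generations = ⌊552.3 / 199⌋ = 2.

2 generations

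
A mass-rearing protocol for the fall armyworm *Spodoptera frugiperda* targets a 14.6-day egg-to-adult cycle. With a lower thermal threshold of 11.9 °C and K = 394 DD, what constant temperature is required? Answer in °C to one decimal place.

38.9 °C

Required daily accumulation = 394 / 14.6 = 26.986 DD/day.
T = T_base + 26.986 = 11.9 + 26.986 = 38.886 ≈ 38.9 °C.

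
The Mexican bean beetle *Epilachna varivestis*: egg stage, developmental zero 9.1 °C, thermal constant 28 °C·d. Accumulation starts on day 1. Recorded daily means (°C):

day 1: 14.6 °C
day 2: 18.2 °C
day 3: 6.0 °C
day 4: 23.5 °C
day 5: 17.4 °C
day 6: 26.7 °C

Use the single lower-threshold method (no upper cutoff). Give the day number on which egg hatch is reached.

day 4

Daily DD above 9.1 °C: 5.5, 9.1, 0.0, 14.4, 8.3, 17.6.
Cumulative: 5.5, 14.6, 14.6, 29.0, 37.3, 54.9.
The total first reaches 28 DD on day 4.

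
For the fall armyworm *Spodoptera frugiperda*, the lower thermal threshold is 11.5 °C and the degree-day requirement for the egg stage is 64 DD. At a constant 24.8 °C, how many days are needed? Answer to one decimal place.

Daily accumulation = 24.8 − 11.5 = 13.3 DD/day.
Duration = 64 / 13.3 = 4.812 ≈ 4.8 days.

4.8 days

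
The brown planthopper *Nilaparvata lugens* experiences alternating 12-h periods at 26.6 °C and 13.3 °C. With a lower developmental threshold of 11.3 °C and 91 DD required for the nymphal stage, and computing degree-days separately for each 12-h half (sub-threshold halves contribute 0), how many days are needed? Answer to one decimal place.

10.5 days

Day half: max(0, 26.6 − 11.3) × 0.5 = 15.3 × 0.5 = 7.65 DD.
Night half: max(0, 13.3 − 11.3) × 0.5 = 2.0 × 0.5 = 1.00 DD.
Per 24 h: 8.65 DD/day.
Duration = 91 / 8.65 = 10.520 ≈ 10.5 days.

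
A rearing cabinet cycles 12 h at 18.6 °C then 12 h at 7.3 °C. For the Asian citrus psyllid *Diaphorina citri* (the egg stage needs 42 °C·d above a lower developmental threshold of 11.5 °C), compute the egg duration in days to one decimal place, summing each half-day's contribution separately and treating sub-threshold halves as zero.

11.8 days

Day half: max(0, 18.6 − 11.5) × 0.5 = 7.1 × 0.5 = 3.55 DD.
Night half: max(0, 7.3 − 11.5) × 0.5 = 0.0 × 0.5 = 0.00 DD.
Per 24 h: 3.55 DD/day.
Duration = 42 / 3.55 = 11.831 ≈ 11.8 days.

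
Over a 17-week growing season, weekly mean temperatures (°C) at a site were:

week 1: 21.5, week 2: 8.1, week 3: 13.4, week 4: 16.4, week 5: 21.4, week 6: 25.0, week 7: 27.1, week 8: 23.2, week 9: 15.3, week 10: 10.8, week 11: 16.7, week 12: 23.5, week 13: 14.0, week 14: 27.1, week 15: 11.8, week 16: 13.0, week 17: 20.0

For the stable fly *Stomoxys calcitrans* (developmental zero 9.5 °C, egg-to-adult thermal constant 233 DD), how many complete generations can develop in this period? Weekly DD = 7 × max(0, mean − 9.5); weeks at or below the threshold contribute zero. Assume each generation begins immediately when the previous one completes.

Weekly DD (7 × max(0, T̄ − 9.5)): 84.0, 0.0, 27.3, 48.3, 83.3, 108.5, 123.2, 95.9, 40.6, 9.1, 50.4, 98.0, 31.5, 123.2, 16.1, 24.5, 73.5.
Season total = 1037.4 DD.
Complete generations = ⌊1037.4 / 233⌋ = 4.

4 generations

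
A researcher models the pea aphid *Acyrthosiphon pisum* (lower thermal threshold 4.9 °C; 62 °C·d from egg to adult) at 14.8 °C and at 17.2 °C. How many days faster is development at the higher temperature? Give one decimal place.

At 14.8 °C: 62 / (14.8 − 4.9) = 62 / 9.9 = 6.263 d.
At 17.2 °C: 62 / (17.2 − 4.9) = 62 / 12.3 = 5.041 d.
Difference = |6.263 − 5.041| = 1.222 ≈ 1.2 days.

1.2 days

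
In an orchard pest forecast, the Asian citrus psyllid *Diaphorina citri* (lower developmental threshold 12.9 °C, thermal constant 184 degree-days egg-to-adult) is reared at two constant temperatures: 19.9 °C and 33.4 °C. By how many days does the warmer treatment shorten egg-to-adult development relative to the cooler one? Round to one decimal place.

At 19.9 °C: 184 / (19.9 − 12.9) = 184 / 7.0 = 26.286 d.
At 33.4 °C: 184 / (33.4 − 12.9) = 184 / 20.5 = 8.976 d.
Difference = |26.286 − 8.976| = 17.310 ≈ 17.3 days.

17.3 days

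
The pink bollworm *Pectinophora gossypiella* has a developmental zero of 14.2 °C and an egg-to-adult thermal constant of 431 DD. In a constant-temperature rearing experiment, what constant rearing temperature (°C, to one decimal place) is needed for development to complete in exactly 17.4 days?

Required daily accumulation = 431 / 17.4 = 24.770 DD/day.
T = T_base + 24.770 = 14.2 + 24.770 = 38.970 ≈ 39.0 °C.

39.0 °C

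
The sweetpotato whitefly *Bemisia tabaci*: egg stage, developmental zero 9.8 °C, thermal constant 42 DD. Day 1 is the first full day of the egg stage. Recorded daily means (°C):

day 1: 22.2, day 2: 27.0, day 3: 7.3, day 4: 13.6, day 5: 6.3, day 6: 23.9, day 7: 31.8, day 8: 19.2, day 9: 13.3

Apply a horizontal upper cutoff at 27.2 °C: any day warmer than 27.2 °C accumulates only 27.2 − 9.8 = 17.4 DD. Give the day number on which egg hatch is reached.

Daily DD above 9.8 °C (capped at 17.4): 12.4, 17.2, 0.0, 3.8, 0.0, 14.1, 17.4, 9.4, 3.5.
Cumulative: 12.4, 29.6, 29.6, 33.4, 33.4, 47.5, 64.9, 74.3, 77.8.
The total first reaches 42 DD on day 6.

day 6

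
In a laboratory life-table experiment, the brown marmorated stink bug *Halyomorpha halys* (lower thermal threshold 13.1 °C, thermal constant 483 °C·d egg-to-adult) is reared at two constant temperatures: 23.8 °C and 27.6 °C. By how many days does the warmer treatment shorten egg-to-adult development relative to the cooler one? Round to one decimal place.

11.8 days

At 23.8 °C: 483 / (23.8 − 13.1) = 483 / 10.7 = 45.140 d.
At 27.6 °C: 483 / (27.6 − 13.1) = 483 / 14.5 = 33.310 d.
Difference = |45.140 − 33.310| = 11.830 ≈ 11.8 days.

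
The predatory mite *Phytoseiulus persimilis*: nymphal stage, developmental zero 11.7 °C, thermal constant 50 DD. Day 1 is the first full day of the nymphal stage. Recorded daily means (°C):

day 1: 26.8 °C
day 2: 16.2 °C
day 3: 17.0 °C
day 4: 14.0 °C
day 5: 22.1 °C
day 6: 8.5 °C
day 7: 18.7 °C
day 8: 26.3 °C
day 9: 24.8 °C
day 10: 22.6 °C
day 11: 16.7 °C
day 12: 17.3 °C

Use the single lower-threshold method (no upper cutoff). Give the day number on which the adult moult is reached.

day 8

Daily DD above 11.7 °C: 15.1, 4.5, 5.3, 2.3, 10.4, 0.0, 7.0, 14.6, 13.1, 10.9, 5.0, 5.6.
Cumulative: 15.1, 19.6, 24.9, 27.2, 37.6, 37.6, 44.6, 59.2, 72.3, 83.2, 88.2, 93.8.
The total first reaches 50 DD on day 8.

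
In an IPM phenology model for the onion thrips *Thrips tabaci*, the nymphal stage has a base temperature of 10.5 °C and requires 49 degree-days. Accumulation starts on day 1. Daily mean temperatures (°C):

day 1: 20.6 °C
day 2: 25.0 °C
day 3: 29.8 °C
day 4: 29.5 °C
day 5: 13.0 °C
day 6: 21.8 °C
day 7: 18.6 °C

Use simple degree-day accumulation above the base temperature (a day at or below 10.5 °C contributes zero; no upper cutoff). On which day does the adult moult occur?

Daily DD above 10.5 °C: 10.1, 14.5, 19.3, 19.0, 2.5, 11.3, 8.1.
Cumulative: 10.1, 24.6, 43.9, 62.9, 65.4, 76.7, 84.8.
The total first reaches 49 DD on day 4.

day 4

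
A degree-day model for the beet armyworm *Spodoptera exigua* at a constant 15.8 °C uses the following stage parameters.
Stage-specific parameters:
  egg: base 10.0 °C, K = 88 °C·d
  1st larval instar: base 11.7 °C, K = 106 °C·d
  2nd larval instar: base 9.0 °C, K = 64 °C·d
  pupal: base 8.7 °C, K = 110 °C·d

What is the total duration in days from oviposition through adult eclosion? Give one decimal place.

egg: 88 / (15.8 − 10.0) = 88 / 5.8 = 15.172 d.
1st larval instar: 106 / (15.8 − 11.7) = 106 / 4.1 = 25.854 d.
2nd larval instar: 64 / (15.8 − 9.0) = 64 / 6.8 = 9.412 d.
pupal: 110 / (15.8 − 8.7) = 110 / 7.1 = 15.493 d.
Sum = 65.931 ≈ 65.9 days.

65.9 days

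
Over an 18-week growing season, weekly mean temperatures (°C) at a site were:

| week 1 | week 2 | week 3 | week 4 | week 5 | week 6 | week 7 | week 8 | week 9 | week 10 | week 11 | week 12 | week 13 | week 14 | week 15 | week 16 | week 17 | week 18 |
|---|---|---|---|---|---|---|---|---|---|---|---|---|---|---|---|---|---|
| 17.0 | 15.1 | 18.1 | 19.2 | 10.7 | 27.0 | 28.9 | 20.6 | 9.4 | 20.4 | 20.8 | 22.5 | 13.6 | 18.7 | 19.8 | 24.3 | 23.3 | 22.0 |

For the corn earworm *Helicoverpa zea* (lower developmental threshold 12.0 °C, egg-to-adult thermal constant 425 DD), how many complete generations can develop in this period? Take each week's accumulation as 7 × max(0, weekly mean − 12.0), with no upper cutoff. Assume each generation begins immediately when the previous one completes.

Weekly DD (7 × max(0, T̄ − 12.0)): 35.0, 21.7, 42.7, 50.4, 0.0, 105.0, 118.3, 60.2, 0.0, 58.8, 61.6, 73.5, 11.2, 46.9, 54.6, 86.1, 79.1, 70.0.
Season total = 975.1 DD.
Complete generations = ⌊975.1 / 425⌋ = 2.

2 generations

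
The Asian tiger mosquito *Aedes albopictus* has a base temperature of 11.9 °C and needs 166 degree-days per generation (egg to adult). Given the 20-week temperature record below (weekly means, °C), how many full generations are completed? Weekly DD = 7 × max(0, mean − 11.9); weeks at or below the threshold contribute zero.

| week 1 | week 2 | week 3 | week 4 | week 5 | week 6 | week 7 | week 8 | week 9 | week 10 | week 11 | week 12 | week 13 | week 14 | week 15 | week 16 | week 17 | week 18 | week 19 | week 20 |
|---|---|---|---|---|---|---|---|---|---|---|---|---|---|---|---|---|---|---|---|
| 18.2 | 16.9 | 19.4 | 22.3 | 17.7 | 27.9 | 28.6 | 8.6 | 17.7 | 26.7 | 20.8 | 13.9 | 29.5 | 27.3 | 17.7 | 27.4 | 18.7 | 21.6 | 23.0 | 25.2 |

8 generations

Weekly DD (7 × max(0, T̄ − 11.9)): 44.1, 35.0, 52.5, 72.8, 40.6, 112.0, 116.9, 0.0, 40.6, 103.6, 62.3, 14.0, 123.2, 107.8, 40.6, 108.5, 47.6, 67.9, 77.7, 93.1.
Season total = 1360.8 DD.
Complete generations = ⌊1360.8 / 166⌋ = 8.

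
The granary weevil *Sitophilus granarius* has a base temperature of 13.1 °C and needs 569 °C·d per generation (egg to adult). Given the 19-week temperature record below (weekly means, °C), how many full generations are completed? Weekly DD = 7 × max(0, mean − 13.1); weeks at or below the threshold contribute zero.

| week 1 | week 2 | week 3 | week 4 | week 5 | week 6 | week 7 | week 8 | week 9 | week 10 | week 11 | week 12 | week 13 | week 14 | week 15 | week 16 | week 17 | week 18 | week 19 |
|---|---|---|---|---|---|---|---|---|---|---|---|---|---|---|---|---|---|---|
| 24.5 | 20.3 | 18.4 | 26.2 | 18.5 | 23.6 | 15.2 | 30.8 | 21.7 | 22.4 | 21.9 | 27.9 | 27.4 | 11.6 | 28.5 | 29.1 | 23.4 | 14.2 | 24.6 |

2 generations

Weekly DD (7 × max(0, T̄ − 13.1)): 79.8, 50.4, 37.1, 91.7, 37.8, 73.5, 14.7, 123.9, 60.2, 65.1, 61.6, 103.6, 100.1, 0.0, 107.8, 112.0, 72.1, 7.7, 80.5.
Season total = 1279.6 DD.
Complete generations = ⌊1279.6 / 569⌋ = 2.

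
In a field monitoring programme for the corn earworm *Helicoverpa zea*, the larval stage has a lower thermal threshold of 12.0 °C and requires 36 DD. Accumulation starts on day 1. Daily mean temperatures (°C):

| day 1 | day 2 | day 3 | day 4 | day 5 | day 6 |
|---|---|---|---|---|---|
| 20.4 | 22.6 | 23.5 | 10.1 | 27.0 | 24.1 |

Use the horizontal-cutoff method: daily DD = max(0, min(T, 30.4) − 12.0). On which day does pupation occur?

Daily DD above 12.0 °C (capped at 18.4): 8.4, 10.6, 11.5, 0.0, 15.0, 12.1.
Cumulative: 8.4, 19.0, 30.5, 30.5, 45.5, 57.6.
The total first reaches 36 DD on day 5.

day 5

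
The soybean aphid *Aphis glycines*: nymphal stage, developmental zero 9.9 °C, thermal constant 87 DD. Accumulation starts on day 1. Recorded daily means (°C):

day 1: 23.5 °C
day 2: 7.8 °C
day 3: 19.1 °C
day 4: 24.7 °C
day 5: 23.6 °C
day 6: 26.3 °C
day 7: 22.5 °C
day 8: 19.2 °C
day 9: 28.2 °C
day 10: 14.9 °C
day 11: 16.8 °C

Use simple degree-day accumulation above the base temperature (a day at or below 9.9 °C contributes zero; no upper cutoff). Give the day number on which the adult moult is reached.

day 8

Daily DD above 9.9 °C: 13.6, 0.0, 9.2, 14.8, 13.7, 16.4, 12.6, 9.3, 18.3, 5.0, 6.9.
Cumulative: 13.6, 13.6, 22.8, 37.6, 51.3, 67.7, 80.3, 89.6, 107.9, 112.9, 119.8.
The total first reaches 87 DD on day 8.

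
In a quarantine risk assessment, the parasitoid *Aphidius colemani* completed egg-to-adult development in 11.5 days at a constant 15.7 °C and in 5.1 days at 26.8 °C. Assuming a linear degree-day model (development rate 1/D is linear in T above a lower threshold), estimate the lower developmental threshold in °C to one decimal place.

Equal thermal constants: D₁(T₁ − T_b) = D₂(T₂ − T_b).
11.5·(15.7 − T_b) = 5.1·(26.8 − T_b)
T_b = (11.5·15.7 − 5.1·26.8) / (11.5 − 5.1) = 43.87 / 6.4 = 6.855 °C ≈ 6.9 °C.

6.9 °C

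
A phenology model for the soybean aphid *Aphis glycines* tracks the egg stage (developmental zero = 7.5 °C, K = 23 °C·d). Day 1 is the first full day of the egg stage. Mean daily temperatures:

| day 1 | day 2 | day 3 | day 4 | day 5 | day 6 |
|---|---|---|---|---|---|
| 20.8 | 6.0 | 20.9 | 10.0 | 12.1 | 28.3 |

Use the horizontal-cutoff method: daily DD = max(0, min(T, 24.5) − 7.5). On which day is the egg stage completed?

Daily DD above 7.5 °C (capped at 17.0): 13.3, 0.0, 13.4, 2.5, 4.6, 17.0.
Cumulative: 13.3, 13.3, 26.7, 29.2, 33.8, 50.8.
The total first reaches 23 DD on day 3.

day 3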